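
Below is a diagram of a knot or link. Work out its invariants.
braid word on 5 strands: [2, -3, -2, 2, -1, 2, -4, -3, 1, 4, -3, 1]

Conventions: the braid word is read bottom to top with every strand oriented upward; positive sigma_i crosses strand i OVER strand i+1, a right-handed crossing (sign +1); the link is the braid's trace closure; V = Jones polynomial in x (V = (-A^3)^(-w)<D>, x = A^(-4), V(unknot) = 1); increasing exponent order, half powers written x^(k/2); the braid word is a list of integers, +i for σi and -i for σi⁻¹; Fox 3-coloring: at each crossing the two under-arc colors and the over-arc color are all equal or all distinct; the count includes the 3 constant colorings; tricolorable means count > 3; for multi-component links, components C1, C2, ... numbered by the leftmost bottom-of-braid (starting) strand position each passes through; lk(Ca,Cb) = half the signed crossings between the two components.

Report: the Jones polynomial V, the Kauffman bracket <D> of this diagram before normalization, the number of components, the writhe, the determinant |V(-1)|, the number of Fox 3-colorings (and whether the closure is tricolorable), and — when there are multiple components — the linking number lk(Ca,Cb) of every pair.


Jones polynomial: V(x) = x^-2 - x^-1 + 2 - 2x + x^2 - x^3 + x^4
<D> = A^-16 - A^-12 + A^-8 - 2A^-4 + 2 - A^4 + A^8; writhe 0
components 1, writhe 0 (12 crossings)
3-colorings: 9 of 3^12, det 9 — tricolorable
note: det 9 = |V(-1)|; divisible by 3, so tricolorable


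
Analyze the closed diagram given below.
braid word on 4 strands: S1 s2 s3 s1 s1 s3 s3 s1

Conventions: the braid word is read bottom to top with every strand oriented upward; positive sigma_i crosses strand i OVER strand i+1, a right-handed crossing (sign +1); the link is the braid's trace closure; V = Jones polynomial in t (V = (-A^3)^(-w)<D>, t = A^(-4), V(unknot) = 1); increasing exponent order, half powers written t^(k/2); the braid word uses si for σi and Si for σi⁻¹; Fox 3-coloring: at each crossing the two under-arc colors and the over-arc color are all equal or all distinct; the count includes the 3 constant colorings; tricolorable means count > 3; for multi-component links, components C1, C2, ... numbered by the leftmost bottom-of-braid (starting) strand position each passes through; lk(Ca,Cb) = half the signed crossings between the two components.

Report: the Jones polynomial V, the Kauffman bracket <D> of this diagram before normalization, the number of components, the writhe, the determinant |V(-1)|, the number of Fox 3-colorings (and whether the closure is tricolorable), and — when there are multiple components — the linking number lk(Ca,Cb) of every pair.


V = -t^(3/2) - 2t^(7/2) + t^(9/2) - t^(11/2) + t^(13/2)
<D> = A^-8 - A^-4 + 1 - 2A^4 - A^12 (w = +6)
2 components over 8 crossings, w = +6
lk(C1,C2): +1
9 Fox colorings among 3^8, |V(-1)| = 6: tricolorable
why: span 5 respects span(V) <= c + mu - 1 = 9 for this 2-component diagram


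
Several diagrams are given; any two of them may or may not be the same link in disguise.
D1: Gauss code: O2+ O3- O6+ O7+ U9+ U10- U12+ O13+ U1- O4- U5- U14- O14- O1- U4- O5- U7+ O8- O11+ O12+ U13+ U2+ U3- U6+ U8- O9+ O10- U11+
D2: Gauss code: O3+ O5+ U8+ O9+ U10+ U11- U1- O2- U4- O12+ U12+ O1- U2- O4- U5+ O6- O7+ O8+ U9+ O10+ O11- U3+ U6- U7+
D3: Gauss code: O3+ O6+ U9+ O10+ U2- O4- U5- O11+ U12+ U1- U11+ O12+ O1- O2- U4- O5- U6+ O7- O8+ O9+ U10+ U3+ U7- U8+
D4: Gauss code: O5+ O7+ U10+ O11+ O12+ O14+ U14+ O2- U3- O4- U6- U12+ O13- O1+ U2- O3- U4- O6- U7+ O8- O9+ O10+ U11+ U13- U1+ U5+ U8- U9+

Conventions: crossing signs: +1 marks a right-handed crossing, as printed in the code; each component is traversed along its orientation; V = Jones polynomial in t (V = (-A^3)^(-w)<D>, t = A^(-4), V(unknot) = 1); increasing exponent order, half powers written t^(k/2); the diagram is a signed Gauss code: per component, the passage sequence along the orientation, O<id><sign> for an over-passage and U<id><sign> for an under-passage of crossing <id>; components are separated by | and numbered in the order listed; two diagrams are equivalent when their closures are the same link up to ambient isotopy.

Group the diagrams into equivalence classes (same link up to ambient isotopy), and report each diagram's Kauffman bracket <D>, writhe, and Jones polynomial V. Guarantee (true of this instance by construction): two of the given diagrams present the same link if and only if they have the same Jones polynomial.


equivalence classes: {D1, D2, D3, D4}
D1 (bracket -A^-12 + A^-8 - A^-4 + 3 - A^4 + A^8 - A^12; 14 crossings at w = 0): V = -t^-3 + t^-2 - t^-1 + 3 - t + t^2 - t^3
V(D2) = -t^-3 + t^-2 - t^-1 + 3 - t + t^2 - t^3  [12 crossings, <D> = -A^-6 + A^-2 - A^2 + 3A^6 - A^10 + A^14 - A^18, w = +2]
D3 (bracket -A^-6 + A^-2 - A^2 + 3A^6 - A^10 + A^14 - A^18; 12 crossings at w = +2): V = -t^-3 + t^-2 - t^-1 + 3 - t + t^2 - t^3
D4 (bracket -A^-6 + A^-2 - A^2 + 3A^6 - A^10 + A^14 - A^18; 14 crossings at w = +2): V = -t^-3 + t^-2 - t^-1 + 3 - t + t^2 - t^3
observation: all 4 diagrams share one V(t), hence one class


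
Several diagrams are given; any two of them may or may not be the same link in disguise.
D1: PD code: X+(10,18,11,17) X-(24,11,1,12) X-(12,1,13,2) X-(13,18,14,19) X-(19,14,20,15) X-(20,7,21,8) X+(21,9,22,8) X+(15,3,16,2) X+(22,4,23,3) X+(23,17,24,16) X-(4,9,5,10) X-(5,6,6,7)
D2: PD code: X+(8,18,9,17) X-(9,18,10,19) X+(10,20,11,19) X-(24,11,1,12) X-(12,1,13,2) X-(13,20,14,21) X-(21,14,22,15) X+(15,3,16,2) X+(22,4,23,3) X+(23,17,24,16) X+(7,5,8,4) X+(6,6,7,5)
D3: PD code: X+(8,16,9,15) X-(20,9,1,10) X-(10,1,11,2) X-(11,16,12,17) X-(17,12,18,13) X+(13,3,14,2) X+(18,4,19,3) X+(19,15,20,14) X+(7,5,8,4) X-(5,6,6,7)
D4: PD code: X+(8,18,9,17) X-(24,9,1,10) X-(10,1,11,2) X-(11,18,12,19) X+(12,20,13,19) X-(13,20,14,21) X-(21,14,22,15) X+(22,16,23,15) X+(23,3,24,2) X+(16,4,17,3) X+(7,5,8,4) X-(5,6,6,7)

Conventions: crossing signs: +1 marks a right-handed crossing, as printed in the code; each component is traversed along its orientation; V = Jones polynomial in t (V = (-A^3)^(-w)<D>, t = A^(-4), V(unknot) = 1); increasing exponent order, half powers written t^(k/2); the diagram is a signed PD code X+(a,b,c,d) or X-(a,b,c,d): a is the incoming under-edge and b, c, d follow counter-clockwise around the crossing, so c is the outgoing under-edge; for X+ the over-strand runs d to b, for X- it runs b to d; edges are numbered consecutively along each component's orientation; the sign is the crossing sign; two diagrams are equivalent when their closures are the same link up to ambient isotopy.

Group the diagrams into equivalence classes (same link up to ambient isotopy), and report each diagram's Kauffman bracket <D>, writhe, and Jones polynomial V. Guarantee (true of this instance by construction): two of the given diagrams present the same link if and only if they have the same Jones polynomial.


classes: {D1, D2, D3, D4}
V(D1) = t^-2 - t^-1 + 1 - t + t^2  [12 crossings, <D> = A^-14 - A^-10 + A^-6 - A^-2 + A^2, w = -2]
D2 (bracket A^-2 - A^2 + A^6 - A^10 + A^14; 12 crossings at w = +2): V = t^-2 - t^-1 + 1 - t + t^2
V(D3) = t^-2 - t^-1 + 1 - t + t^2  (w 0, c 10, <D> = A^-8 - A^-4 + 1 - A^4 + A^8)
D4 (bracket A^-8 - A^-4 + 1 - A^4 + A^8; 12 crossings at w = 0): V = t^-2 - t^-1 + 1 - t + t^2
insight: all 4 diagrams share one V(t), hence one class


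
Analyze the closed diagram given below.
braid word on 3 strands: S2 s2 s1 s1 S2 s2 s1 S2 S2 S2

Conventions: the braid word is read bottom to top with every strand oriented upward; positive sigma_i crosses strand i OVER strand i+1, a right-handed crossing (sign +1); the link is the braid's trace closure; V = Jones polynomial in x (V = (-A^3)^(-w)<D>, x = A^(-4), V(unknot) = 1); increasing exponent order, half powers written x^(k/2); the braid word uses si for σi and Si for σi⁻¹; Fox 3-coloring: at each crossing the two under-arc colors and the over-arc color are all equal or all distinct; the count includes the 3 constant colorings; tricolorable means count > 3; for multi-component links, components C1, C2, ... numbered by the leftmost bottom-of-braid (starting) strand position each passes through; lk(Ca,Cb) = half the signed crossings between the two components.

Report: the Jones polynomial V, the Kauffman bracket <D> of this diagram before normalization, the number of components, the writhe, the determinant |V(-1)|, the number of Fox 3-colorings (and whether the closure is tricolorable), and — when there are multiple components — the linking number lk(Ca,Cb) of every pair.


V(x) = -x^-3 + x^-2 - x^-1 + 3 - x + x^2 - x^3
bracket: -A^-12 + A^-8 - A^-4 + 3 - A^4 + A^8 - A^12, w = 0
1 component, writhe 0, over 10 crossings
det 9, colorings 27 of 3^10 — tricolorable
observation: V spans 6 powers of x: at least 6 crossings in any diagram


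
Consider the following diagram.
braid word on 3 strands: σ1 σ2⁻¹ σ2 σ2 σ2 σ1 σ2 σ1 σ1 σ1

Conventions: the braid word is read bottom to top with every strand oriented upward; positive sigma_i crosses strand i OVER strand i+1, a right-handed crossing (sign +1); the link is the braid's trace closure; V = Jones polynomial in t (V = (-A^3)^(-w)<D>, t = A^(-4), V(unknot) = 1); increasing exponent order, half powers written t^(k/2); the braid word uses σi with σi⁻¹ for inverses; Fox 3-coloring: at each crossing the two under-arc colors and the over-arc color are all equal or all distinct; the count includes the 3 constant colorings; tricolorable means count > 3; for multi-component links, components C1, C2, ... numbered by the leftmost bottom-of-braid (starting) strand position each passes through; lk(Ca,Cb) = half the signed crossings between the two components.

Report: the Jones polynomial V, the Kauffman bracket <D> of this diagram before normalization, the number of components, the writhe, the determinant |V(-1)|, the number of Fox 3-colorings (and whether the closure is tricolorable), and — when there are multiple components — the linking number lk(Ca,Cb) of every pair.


Jones polynomial: V(t) = t^3 + t^5 - t^6 + t^7 - t^8 + t^9 - t^10
<D> = -A^-16 + A^-12 - A^-8 + A^-4 - 1 + A^4 + A^12; writhe +8
components 1, writhe +8 (10 crossings)
3-colorings: 3 of 3^10, det 7 — not tricolorable
note: the span of V is 7, forcing >= 7 crossings in any diagram


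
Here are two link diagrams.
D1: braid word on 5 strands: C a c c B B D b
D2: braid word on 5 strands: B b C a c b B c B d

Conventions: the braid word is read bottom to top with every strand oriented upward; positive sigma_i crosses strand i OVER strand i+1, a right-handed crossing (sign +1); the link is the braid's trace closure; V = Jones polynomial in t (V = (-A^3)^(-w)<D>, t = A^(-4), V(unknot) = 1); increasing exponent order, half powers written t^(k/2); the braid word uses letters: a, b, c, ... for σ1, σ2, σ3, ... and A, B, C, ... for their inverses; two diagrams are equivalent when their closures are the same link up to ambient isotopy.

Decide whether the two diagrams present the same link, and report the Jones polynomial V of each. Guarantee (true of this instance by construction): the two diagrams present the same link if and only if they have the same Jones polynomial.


equivalent: yes
V(D1) = 1  (w 0, c 8, <D> = 1)
D2 (bracket A^6; 10 crossings at w = +2): V = 1
why: all 2 diagrams share one V(t), hence one class


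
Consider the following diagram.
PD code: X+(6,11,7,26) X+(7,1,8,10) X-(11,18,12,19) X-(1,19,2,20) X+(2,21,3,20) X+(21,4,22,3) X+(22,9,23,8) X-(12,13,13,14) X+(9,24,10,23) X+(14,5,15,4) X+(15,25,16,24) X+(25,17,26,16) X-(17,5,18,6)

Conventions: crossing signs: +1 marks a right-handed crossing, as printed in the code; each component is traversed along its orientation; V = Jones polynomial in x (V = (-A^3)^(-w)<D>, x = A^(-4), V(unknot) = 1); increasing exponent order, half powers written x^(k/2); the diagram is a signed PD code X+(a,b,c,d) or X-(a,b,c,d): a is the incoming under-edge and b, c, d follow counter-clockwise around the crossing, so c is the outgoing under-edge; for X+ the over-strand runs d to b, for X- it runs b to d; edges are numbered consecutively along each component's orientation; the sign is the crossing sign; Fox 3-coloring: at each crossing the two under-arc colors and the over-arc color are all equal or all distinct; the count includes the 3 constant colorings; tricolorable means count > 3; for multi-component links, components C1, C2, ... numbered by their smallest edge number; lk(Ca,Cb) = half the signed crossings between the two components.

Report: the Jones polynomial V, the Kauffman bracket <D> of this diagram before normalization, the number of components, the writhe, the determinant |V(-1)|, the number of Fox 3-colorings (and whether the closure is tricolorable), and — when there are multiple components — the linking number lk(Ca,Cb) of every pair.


V(x) = -x^(3/2) + x^(5/2) - 3x^(7/2) + 2x^(9/2) - 2x^(11/2) + 2x^(13/2) - x^(15/2)
bracket: A^-15 - 2A^-11 + 2A^-7 - 2A^-3 + 3A - A^5 + A^9, w = +5
2 components, writhe +5, over 13 crossings
lk(C1,C2) = +2
det 12, colorings 9 of 3^13 — tricolorable
observation: span 6 respects span(V) <= c + mu - 1 = 14 for this 2-component diagram


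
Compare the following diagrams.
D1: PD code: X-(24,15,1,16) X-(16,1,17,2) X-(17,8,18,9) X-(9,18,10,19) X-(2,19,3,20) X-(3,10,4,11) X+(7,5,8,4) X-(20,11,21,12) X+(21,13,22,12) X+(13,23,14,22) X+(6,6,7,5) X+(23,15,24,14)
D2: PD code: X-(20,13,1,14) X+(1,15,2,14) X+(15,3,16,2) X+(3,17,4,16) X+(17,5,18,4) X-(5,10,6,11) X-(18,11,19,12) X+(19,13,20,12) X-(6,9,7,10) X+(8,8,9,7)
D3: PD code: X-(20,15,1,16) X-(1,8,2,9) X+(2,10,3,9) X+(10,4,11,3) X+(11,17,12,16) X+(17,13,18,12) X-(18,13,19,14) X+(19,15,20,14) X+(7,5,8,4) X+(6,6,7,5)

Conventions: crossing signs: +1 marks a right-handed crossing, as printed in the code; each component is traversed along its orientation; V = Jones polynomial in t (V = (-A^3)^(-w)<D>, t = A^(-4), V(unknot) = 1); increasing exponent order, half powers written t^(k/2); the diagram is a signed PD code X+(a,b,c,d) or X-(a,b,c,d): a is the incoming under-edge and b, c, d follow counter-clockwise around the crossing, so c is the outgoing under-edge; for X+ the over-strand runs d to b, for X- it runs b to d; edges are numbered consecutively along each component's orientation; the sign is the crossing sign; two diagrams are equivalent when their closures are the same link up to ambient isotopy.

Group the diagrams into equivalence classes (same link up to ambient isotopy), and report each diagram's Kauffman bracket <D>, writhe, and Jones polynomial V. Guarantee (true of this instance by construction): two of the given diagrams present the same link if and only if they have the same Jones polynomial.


classes: {D1} | {D2} | {D3}
V(D1) = -t^-4 + t^-3 + t^-1  [12 crossings, <D> = A^-2 + A^6 - A^10, w = -2]
V(D2) = t + t^3 - t^4  (w +2, c 10, <D> = -A^-10 + A^-6 + A^2)
V(D3) = 1  (w +4, c 10, <D> = A^12)
insight: V(t) takes 3 values over 3 diagrams, fixing the grouping


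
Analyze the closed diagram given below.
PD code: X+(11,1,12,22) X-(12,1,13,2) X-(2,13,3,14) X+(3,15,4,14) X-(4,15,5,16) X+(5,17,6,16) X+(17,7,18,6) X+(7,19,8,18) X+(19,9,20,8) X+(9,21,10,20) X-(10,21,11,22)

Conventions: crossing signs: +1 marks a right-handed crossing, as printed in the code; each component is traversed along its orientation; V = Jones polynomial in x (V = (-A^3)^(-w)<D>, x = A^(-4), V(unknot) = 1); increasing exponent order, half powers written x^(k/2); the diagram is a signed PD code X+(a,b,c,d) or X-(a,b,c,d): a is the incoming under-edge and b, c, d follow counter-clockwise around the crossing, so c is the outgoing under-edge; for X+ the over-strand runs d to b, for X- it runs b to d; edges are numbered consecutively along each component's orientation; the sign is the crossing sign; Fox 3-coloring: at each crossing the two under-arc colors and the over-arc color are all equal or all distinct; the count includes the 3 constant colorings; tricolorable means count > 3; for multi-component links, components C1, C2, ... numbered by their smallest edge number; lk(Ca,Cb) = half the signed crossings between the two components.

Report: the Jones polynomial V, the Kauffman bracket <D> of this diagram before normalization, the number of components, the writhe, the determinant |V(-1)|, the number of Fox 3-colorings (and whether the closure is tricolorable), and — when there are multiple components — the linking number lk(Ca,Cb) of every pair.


V(x) = x + x^3 - x^4
bracket: A^-7 - A^-3 - A^5, w = +3
1 component, writhe +3, over 11 crossings
det 3, colorings 9 of 3^11 — tricolorable
observation: |V(-1)| = 3: so tricolorable, since 3 divides 3


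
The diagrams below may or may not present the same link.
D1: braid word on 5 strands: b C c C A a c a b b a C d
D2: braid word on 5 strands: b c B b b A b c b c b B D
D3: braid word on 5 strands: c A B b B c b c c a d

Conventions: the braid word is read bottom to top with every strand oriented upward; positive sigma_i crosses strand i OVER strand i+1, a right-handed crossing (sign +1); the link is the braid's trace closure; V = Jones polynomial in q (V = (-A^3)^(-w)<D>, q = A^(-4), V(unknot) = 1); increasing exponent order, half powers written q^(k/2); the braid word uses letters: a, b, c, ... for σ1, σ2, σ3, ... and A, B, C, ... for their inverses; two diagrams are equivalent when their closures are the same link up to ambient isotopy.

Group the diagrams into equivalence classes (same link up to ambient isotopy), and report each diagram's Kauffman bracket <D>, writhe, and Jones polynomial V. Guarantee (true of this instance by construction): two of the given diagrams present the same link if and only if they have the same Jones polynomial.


grouping into links: {D1} | {D2} | {D3}
V(D1) = -q^(3/2) - q^(7/2) + q^(9/2) - q^(11/2)  (w +5, c 13, <D> = A^-7 - A^-3 + A + A^9)
D2 (bracket -A^-15 + A^-11 + A^-3 + A^5; 13 crossings at w = +5): V = -q^(5/2) - q^(9/2) - q^(13/2) + q^(15/2)
V(D3) = -q^(1/2) - q^(3/2) - q^(5/2) + q^(9/2)  (w +5, c 11, <D> = -A^-3 + A^5 + A^9 + A^13)
key observation: V(q) takes 3 values over 3 diagrams, fixing the grouping


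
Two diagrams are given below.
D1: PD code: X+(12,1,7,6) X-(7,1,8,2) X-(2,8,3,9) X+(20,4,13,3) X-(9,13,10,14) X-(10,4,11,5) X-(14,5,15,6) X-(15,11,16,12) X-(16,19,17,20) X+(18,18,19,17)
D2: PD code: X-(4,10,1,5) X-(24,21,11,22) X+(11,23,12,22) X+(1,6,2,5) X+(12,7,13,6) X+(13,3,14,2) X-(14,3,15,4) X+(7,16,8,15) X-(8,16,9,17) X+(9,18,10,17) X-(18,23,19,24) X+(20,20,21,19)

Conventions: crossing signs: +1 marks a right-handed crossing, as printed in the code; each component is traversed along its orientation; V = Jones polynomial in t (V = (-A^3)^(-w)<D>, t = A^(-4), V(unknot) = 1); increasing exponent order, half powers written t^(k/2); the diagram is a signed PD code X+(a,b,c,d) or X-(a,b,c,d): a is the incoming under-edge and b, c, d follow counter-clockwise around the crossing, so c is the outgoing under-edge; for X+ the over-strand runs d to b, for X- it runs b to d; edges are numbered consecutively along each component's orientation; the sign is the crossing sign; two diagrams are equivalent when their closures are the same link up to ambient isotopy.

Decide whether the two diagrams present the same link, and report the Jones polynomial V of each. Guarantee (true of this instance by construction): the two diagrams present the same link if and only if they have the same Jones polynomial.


equivalent: no
V(D1) = t^-5 + 2t^-3 + t^-1  (w -4, c 10, <D> = A^-8 + 2 + A^8)
V(D2) = 1 + t + t^2 + t^3  [12 crossings, <D> = A^-6 + A^-2 + A^2 + A^6, w = +2]
key observation: comparing 2 Jones polynomials yields 2 groups


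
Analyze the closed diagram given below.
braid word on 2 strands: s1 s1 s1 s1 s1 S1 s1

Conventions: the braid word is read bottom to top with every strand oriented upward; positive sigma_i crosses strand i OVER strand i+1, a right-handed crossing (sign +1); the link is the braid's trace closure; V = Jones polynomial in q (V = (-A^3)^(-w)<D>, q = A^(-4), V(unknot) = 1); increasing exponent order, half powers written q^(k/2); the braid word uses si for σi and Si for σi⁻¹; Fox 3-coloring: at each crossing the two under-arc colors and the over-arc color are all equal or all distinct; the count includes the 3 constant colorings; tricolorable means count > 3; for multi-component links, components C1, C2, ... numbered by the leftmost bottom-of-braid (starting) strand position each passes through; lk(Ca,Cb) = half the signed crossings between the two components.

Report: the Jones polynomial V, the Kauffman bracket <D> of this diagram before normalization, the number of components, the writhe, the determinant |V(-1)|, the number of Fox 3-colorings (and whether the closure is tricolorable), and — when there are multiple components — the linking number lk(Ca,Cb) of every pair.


V(q) = q^2 + q^4 - q^5 + q^6 - q^7
bracket: A^-13 - A^-9 + A^-5 - A^-1 - A^7, w = +5
1 component, writhe +5, over 7 crossings
det 5, colorings 3 of 3^7 — not tricolorable
observation: w = +5 (over 7 crossings) is diagram-only; (-A^3)^(-5) removes it from V


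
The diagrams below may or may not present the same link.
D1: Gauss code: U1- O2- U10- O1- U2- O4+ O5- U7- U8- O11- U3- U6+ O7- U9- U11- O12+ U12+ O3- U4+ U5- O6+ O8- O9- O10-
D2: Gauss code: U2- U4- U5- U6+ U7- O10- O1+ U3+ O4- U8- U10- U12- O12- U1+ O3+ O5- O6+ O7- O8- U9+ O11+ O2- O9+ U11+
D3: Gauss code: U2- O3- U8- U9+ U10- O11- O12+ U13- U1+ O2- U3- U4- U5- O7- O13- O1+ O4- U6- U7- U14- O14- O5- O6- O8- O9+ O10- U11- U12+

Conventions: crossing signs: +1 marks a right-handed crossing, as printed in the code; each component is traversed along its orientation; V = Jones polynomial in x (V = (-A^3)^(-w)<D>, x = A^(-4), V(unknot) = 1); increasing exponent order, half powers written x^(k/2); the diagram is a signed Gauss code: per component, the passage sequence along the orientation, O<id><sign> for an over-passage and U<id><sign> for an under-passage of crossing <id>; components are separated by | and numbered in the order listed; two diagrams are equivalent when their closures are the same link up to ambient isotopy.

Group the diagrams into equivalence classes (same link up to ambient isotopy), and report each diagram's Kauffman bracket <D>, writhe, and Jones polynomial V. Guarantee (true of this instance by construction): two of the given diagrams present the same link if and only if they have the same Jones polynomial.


classes: {D1, D3} | {D2}
V(D1) = x^-8 - 2x^-7 + x^-6 - 2x^-5 + 2x^-4 + x^-2  [12 crossings, <D> = A^-10 + 2A^-2 - 2A^2 + A^6 - 2A^10 + A^14, w = -6]
V(D2) = 1  (w -2, c 12, <D> = A^-6)
V(D3) = x^-8 - 2x^-7 + x^-6 - 2x^-5 + 2x^-4 + x^-2  [14 crossings, <D> = A^-16 + 2A^-8 - 2A^-4 + 1 - 2A^4 + A^8, w = -8]
note: 2 values of V(x) split the 3 diagrams


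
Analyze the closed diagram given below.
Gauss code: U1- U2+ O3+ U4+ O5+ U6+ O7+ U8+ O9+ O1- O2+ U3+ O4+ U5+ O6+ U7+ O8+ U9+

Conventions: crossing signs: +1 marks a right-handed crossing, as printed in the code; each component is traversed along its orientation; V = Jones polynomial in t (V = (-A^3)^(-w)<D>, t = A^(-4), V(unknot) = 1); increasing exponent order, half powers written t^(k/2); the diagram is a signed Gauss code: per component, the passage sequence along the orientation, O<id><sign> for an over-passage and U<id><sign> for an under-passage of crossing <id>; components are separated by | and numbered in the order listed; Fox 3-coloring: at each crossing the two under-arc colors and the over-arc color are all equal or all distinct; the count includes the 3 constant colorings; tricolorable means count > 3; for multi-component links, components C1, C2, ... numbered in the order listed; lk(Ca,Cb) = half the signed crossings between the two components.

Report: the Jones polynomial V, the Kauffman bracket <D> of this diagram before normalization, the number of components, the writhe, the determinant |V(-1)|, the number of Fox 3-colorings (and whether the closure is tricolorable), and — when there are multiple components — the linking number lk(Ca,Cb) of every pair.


Jones polynomial: V(t) = t^3 + t^5 - t^6 + t^7 - t^8 + t^9 - t^10
<D> = A^-19 - A^-15 + A^-11 - A^-7 + A^-3 - A - A^9; writhe +7
components 1, writhe +7 (9 crossings)
3-colorings: 3 of 3^9, det 7 — not tricolorable
note: det 7 = |V(-1)|; not divisible by 3, so not tricolorable


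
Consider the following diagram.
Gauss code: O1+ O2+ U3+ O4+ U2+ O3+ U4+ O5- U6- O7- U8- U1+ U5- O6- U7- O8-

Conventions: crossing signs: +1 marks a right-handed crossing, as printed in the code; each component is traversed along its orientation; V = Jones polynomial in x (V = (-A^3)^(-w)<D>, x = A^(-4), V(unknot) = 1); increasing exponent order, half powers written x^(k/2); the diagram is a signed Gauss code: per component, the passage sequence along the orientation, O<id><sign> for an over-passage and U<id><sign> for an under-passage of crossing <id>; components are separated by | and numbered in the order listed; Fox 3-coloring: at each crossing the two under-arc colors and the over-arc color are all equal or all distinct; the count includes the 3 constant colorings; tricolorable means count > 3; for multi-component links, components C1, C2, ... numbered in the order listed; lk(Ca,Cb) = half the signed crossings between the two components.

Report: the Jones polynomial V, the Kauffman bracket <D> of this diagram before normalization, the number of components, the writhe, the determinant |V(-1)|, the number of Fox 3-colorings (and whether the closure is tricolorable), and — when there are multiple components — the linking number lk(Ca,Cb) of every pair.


V = -x^-3 + x^-2 - x^-1 + 3 - x + x^2 - x^3
<D> = -A^-12 + A^-8 - A^-4 + 3 - A^4 + A^8 - A^12 (w = 0)
1 component over 8 crossings, w = 0
27 Fox colorings among 3^8, |V(-1)| = 9: tricolorable
why: the span of V is 6, forcing >= 6 crossings in any diagram


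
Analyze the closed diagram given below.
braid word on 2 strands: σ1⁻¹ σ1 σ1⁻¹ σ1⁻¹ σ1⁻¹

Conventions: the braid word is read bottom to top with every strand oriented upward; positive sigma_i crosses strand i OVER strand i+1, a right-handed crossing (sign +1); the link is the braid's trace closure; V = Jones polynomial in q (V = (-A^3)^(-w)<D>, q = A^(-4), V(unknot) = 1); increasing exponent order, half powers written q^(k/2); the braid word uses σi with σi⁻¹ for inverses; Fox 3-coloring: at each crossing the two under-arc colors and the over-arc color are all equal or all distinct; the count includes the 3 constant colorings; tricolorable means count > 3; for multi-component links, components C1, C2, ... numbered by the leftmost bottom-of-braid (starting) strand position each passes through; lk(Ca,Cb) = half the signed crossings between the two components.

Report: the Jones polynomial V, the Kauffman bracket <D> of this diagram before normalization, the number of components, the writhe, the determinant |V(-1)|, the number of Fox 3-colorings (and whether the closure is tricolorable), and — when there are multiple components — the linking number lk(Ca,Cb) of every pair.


V(q) = -q^-4 + q^-3 + q^-1
bracket: -A^-5 - A^3 + A^7, w = -3
1 component, writhe -3, over 5 crossings
det 3, colorings 9 of 3^5 — tricolorable
observation: the word shrinks to σ1⁻¹ σ1⁻¹ σ1⁻¹ after cancelling


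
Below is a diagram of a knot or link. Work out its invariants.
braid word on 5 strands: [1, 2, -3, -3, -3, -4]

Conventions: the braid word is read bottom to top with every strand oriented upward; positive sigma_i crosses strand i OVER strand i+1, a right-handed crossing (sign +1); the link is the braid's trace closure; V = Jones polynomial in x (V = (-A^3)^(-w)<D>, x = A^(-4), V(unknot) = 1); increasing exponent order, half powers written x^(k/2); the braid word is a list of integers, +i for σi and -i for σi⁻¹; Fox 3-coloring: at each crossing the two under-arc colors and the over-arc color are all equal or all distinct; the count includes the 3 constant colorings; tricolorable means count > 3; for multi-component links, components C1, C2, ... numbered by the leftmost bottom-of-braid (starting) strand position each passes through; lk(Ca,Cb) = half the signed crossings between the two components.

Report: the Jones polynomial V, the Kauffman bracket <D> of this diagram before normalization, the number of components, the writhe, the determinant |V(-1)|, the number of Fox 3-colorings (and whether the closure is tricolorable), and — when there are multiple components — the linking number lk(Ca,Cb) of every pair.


Jones polynomial: V(x) = -x^-4 + x^-3 + x^-1
<D> = A^-2 + A^6 - A^10; writhe -2
components 1, writhe -2 (6 crossings)
3-colorings: 9 of 3^6, det 3 — tricolorable
note: det 3 = |V(-1)|; divisible by 3, so tricolorable


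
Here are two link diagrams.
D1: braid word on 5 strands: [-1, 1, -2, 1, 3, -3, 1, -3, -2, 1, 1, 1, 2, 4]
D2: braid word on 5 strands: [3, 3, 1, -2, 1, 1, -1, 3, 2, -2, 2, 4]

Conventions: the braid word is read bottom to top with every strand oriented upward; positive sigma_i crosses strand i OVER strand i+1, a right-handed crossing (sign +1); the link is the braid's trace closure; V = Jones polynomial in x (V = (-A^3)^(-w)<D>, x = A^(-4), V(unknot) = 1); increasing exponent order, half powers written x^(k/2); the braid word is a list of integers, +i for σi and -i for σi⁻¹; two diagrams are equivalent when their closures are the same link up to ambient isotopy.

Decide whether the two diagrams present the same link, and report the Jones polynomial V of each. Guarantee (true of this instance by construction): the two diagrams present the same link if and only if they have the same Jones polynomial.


same link: no
V(D1) = x^2 + x^4 - x^5 + x^6 - x^7  [14 crossings, <D> = -A^-16 + A^-12 - A^-8 + A^-4 + A^4, w = +4]
V(D2) = x - x^2 + 2x^3 - x^4 + x^5 - x^6  [12 crossings, <D> = -A^-6 + A^-2 - A^2 + 2A^6 - A^10 + A^14, w = +6]
insight: 2 classes among 2 diagrams; unequal V(x) rules out equality


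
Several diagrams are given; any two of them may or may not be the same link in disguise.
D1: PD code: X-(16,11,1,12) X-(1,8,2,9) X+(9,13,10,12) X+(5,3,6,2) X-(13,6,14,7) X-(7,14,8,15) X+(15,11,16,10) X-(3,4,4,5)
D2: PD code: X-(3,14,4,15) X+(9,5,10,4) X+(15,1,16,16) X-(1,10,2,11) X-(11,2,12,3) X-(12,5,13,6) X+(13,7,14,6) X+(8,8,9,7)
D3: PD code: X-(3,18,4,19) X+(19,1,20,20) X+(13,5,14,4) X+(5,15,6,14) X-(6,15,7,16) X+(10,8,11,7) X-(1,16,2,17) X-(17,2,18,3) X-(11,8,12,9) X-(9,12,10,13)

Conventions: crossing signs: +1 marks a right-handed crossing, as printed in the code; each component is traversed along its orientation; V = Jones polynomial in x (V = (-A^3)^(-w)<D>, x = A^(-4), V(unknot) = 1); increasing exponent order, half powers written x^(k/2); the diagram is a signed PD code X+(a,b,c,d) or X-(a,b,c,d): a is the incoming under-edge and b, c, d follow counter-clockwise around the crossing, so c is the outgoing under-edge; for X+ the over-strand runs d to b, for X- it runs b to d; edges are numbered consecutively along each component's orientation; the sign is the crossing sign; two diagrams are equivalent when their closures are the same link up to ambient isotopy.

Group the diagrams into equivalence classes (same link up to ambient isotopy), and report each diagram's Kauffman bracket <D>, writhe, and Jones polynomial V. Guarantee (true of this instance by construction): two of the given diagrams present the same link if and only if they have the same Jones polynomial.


classes: {D1, D2, D3}
V(D1) = -x^-4 + x^-3 + x^-1  [8 crossings, <D> = A^-2 + A^6 - A^10, w = -2]
D2 (bracket A^4 + A^12 - A^16; 8 crossings at w = 0): V = -x^-4 + x^-3 + x^-1
V(D3) = -x^-4 + x^-3 + x^-1  [10 crossings, <D> = A^-2 + A^6 - A^10, w = -2]
note: all 3 diagrams share one V(x), hence one class


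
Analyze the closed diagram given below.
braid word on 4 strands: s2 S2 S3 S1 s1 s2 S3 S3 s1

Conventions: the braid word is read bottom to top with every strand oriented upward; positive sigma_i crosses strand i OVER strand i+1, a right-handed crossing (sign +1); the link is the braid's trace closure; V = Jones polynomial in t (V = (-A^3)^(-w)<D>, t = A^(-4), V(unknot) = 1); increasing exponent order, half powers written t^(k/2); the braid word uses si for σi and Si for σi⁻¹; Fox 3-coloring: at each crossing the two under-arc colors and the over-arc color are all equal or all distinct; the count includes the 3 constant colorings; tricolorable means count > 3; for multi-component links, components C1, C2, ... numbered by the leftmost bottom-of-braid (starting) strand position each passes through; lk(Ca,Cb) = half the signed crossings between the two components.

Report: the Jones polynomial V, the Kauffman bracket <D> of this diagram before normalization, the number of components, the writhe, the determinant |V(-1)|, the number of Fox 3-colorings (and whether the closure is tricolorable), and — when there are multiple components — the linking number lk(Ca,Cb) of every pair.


V = -t^-4 + t^-3 + t^-1
<D> = -A - A^9 + A^13 (w = -1)
1 component over 9 crossings, w = -1
9 Fox colorings among 3^9, |V(-1)| = 3: tricolorable
why: V spans 3 powers of t: at least 3 crossings in any diagram


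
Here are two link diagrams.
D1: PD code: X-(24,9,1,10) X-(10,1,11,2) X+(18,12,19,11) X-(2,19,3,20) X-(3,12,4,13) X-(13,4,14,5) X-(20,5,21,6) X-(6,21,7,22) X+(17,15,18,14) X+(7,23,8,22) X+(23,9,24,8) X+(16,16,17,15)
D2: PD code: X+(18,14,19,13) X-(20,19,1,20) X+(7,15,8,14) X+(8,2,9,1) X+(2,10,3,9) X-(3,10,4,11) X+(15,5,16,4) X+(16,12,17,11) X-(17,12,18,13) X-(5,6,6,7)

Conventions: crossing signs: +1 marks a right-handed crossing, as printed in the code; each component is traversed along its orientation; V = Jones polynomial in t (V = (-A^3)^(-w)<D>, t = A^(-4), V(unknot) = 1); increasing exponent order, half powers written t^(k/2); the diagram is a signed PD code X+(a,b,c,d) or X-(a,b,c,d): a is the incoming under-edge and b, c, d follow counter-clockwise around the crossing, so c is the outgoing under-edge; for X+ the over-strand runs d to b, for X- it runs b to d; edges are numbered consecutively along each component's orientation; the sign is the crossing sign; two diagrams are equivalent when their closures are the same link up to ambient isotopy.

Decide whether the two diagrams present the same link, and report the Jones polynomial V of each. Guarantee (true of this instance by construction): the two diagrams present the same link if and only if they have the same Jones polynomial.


equivalent: no
V(D1) = -t^-6 + t^-5 - t^-4 + 2t^-3 - t^-2 + t^-1  (w -2, c 12, <D> = A^-2 - A^2 + 2A^6 - A^10 + A^14 - A^18)
V(D2) = t + t^3 - t^4  [10 crossings, <D> = -A^-10 + A^-6 + A^2, w = +2]
key observation: 2 values of V(t) split the 2 diagrams


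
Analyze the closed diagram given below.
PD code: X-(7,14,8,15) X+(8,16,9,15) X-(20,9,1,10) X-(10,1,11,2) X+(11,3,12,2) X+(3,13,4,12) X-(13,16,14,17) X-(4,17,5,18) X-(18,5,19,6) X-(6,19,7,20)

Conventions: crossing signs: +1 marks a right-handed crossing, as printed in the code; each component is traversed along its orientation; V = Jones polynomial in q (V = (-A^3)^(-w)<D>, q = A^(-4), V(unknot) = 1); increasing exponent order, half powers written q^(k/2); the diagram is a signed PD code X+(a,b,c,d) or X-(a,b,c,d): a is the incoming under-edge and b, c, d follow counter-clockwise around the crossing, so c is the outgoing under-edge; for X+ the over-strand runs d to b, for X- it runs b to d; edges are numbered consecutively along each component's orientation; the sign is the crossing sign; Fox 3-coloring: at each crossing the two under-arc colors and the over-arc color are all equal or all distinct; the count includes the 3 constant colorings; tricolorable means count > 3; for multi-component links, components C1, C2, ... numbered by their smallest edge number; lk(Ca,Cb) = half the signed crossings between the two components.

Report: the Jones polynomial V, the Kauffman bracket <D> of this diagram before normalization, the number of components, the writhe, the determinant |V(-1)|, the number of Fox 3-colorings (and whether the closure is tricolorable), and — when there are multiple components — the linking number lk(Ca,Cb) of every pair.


V = -q^-4 + q^-3 + q^-1
<D> = A^-8 + 1 - A^4 (w = -4)
1 component over 10 crossings, w = -4
9 Fox colorings among 3^10, |V(-1)| = 3: tricolorable
why: |V(-1)| = 3: so tricolorable, since 3 divides 3


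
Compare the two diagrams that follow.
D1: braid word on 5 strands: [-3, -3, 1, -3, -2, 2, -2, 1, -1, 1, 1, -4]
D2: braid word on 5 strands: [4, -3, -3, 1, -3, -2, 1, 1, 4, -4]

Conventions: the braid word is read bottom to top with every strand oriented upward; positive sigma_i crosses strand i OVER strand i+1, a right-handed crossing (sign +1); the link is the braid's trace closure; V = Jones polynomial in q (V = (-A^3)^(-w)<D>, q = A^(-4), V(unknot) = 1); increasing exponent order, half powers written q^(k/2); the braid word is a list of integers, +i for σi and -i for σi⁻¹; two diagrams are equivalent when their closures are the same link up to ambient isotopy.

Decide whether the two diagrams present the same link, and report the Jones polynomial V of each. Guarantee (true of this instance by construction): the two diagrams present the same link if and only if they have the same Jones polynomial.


equivalent: yes
D1 (bracket -A^-18 + A^-14 - A^-10 + 3A^-6 - A^-2 + A^2 - A^6; 12 crossings at w = -2): V = -q^-3 + q^-2 - q^-1 + 3 - q + q^2 - q^3
D2 (bracket -A^-12 + A^-8 - A^-4 + 3 - A^4 + A^8 - A^12; 10 crossings at w = 0): V = -q^-3 + q^-2 - q^-1 + 3 - q + q^2 - q^3
key observation: Markov moves rewrite D1 (12 crossings) into D2 (10)


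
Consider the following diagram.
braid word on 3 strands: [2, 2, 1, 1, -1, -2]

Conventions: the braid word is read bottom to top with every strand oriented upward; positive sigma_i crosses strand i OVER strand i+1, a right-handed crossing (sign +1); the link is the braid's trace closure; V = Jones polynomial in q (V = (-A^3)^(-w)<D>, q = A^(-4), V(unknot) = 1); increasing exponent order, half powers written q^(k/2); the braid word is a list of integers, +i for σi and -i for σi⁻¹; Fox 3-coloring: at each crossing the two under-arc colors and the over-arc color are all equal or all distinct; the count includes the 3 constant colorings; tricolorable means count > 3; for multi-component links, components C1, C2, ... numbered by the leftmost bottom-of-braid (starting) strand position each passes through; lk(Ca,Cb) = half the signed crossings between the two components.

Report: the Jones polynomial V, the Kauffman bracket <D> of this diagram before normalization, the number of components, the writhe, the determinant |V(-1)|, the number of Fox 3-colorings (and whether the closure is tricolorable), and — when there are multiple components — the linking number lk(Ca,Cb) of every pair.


V = 1
<D> = A^6 (w = +2)
1 component over 6 crossings, w = +2
3 Fox colorings among 3^6, |V(-1)| = 1: not tricolorable
why: inverse pairs cancel, leaving σ2 σ2 σ1 σ2⁻¹


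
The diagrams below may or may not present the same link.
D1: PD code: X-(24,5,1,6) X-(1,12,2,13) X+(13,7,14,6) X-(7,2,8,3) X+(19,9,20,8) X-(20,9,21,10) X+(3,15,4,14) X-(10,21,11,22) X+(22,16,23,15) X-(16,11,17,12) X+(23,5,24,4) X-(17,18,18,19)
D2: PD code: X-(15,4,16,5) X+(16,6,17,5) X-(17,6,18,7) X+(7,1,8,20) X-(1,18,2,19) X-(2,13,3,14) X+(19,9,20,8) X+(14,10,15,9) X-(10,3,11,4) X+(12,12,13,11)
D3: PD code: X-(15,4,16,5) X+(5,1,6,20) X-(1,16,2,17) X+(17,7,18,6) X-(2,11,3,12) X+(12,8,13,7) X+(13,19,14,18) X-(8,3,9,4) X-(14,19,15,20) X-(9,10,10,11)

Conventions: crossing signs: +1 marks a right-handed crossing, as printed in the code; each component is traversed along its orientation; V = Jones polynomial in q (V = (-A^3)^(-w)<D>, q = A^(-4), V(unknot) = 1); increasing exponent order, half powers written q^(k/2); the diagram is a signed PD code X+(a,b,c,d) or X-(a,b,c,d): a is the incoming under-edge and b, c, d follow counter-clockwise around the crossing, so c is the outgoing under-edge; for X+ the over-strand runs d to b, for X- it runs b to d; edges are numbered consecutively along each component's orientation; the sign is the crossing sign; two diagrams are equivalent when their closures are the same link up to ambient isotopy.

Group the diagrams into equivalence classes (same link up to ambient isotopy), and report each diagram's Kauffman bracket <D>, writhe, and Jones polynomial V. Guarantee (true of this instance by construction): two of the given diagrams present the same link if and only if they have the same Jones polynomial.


classes: {D1, D2, D3}
V(D1) = q^-4 - q^-3 + q^-2 - 2q^-1 + 2 - q + q^2  [12 crossings, <D> = A^-14 - A^-10 + 2A^-6 - 2A^-2 + A^2 - A^6 + A^10, w = -2]
V(D2) = q^-4 - q^-3 + q^-2 - 2q^-1 + 2 - q + q^2  [10 crossings, <D> = A^-8 - A^-4 + 2 - 2A^4 + A^8 - A^12 + A^16, w = 0]
V(D3) = q^-4 - q^-3 + q^-2 - 2q^-1 + 2 - q + q^2  [10 crossings, <D> = A^-14 - A^-10 + 2A^-6 - 2A^-2 + A^2 - A^6 + A^10, w = -2]
note: one V(q) for all 3 diagrams — one class (guaranteed)
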